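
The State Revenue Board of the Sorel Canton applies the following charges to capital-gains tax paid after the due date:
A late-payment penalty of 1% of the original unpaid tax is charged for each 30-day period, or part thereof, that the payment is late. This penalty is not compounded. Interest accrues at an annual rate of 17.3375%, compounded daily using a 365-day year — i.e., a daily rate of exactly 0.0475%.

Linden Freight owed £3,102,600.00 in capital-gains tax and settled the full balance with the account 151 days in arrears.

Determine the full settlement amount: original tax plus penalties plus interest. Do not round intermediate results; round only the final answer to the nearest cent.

Penalty periods: ⌈151/30⌉ = 6; penalty = 6 × 1% × £3,102,600.00 = £186,156.00
Interest: £3,102,600.00 × ((1 + 0.000475)^151 − 1) = £3,102,600.00 × 0.07434156… = £230,652.1211…
Total = £3,102,600.00 + £186,156.0000 + £230,652.1211… = £3,519,408.12

£3,519,408.12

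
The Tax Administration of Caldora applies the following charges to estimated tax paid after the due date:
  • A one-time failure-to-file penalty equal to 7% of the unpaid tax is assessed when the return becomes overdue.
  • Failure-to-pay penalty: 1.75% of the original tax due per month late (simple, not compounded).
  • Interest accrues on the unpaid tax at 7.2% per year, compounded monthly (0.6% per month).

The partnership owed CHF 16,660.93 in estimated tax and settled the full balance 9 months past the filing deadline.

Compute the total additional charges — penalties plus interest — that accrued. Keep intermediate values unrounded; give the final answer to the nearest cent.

Failure-to-file penalty: 7% × CHF 16,660.93 = CHF 1,166.27…
Failure-to-pay penalty = 1.75% × CHF 16,660.93 × 9 mo = CHF 2,624.10…
Interest: CHF 16,660.93 × ((1 + 0.006)^9 − 1) = CHF 16,660.93 × 0.0553143… = CHF 921.5878…
Penalties + interest = CHF 3,790.3616… + CHF 921.5878… = CHF 4,711.95

CHF 4,711.95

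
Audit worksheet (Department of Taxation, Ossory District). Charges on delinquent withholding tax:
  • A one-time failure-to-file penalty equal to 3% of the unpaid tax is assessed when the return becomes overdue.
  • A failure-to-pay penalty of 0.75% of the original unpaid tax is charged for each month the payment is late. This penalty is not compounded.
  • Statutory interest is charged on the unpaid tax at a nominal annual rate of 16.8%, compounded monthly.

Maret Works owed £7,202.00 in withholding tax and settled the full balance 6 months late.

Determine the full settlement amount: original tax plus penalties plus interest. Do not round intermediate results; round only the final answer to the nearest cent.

£8,368.69

Failure-to-file penalty: 3% × £7,202.00 = £216.06
Failure-to-pay penalty = 0.75% × £7,202.00 × 6 mo = £324.09
Interest (16.8%/yr ÷ 12 = 1.4%/month): £7,202.00 × ((1 + 0.014)^6 − 1) = £626.5413…
Total = £7,202.00 + £540.1500 + £626.5413… = £8,368.69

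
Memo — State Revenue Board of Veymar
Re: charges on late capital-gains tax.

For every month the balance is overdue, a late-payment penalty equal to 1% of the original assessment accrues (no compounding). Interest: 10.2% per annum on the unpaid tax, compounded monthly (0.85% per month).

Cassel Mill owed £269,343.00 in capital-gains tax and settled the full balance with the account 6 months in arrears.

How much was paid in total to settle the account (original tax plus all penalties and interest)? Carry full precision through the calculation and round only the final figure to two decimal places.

Late-payment penalty = 1% × £269,343.00 × 6 mo = £16,160.58
Interest: £269,343.00 × ((1 + 0.0085)^6 − 1) = £269,343.00 × 0.0520961… = £14,031.7228…
Total = £269,343.00 + £16,160.5800 + £14,031.7228… = £299,535.30

£299,535.30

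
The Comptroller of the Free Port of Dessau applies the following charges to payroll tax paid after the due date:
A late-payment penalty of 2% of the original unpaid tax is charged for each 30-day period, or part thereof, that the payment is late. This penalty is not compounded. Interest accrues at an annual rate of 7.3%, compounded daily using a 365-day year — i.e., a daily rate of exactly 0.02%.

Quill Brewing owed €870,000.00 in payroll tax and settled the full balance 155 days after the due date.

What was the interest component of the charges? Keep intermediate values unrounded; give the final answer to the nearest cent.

€27,389.61

Interest: €870,000.00 × ((1 + 0.0002)^155 − 1) = €870,000.00 × 0.03148231… = €27,389.6068…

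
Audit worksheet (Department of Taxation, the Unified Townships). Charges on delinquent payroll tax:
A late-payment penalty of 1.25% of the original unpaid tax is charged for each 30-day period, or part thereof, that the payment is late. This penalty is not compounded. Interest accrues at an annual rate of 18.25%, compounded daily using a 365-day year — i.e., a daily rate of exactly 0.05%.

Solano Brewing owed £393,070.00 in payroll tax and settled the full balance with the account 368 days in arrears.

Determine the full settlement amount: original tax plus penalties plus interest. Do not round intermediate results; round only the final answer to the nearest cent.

Penalty periods: ⌈368/30⌉ = 13; penalty = 13 × 1.25% × £393,070.00 = £63,873.88…
Interest: £393,070.00 × ((1 + 0.0005)^368 − 1) = £393,070.00 × 0.20196055… = £79,384.6334…
Total = £393,070.00 + £63,873.8750 + £79,384.6334… = £536,328.51

£536,328.51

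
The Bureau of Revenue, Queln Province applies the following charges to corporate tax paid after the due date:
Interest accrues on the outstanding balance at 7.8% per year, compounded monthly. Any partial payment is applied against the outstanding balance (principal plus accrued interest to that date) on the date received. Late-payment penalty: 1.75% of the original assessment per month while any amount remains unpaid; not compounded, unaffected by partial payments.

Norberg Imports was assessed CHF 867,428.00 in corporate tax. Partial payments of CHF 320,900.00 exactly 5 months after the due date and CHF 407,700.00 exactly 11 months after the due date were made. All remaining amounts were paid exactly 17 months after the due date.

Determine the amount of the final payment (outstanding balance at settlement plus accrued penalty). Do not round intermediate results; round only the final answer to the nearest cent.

Monthly rate = 7.8% ÷ 12 = 0.65%
Balance at month 5: CHF 867,428.0000 × (1 + 0.0065)^5 = CHF 895,988.2883…
After CHF 320,900.00 payment: CHF 895,988.2883… − CHF 320,900.00 = CHF 575,088.2883…
Balance at month 11: CHF 575,088.2883… × (1 + 0.0065)^6 = CHF 597,884.3678…
After CHF 407,700.00 payment: CHF 597,884.3678… − CHF 407,700.00 = CHF 190,184.3678…
Balance at month 17: CHF 190,184.3678… × (1 + 0.0065)^6 = CHF 197,723.1372…
Penalty: 17 × 1.75% × CHF 867,428.00 = CHF 258,059.83
Final settlement = outstanding balance + penalty = CHF 197,723.1372… + CHF 258,059.83 = CHF 455,782.97

CHF 455,782.97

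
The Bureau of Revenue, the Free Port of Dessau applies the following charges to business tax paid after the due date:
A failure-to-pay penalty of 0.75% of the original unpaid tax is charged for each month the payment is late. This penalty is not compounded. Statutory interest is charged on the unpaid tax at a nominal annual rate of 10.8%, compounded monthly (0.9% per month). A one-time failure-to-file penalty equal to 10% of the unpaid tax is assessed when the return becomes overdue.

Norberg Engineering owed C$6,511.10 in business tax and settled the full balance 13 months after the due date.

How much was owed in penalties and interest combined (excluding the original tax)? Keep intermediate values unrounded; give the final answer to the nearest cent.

C$2,090.27

Failure-to-file penalty: 10% × C$6,511.10 = C$651.11
Failure-to-pay penalty = 0.75% × C$6,511.10 × 13 mo = C$634.83…
Interest: C$6,511.10 × ((1 + 0.009)^13 − 1) = C$6,511.10 × 0.1235313… = C$804.3244…
Penalties + interest = C$1,285.9423… + C$804.3244… = C$2,090.27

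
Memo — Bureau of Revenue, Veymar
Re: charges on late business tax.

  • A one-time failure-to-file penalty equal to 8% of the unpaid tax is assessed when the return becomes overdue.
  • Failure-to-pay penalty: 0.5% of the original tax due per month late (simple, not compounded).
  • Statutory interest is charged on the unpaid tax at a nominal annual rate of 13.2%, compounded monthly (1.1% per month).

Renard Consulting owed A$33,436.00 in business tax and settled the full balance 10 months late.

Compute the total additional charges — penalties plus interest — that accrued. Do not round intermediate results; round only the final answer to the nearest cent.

Failure-to-file penalty: 8% × A$33,436.00 = A$2,674.88
Failure-to-pay penalty: 10 × 0.5% × A$33,436.00 = A$1,671.80
Interest: A$33,436.00 × ((1 + 0.011)^10 − 1) = A$33,436.00 × 0.1156078… = A$3,865.4636…
Penalties + interest = A$4,346.6800 + A$3,865.4636… = A$8,212.14

A$8,212.14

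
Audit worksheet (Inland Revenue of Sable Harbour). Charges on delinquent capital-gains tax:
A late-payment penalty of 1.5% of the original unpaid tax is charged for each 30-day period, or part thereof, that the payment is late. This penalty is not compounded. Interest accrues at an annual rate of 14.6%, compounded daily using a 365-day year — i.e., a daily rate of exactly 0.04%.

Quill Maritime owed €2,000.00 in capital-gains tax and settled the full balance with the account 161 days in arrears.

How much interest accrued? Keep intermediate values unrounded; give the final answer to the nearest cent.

€133.01

Interest: €2,000.00 × ((1 + 0.0004)^161 − 1) = €2,000.00 × 0.06650519… = €133.0104…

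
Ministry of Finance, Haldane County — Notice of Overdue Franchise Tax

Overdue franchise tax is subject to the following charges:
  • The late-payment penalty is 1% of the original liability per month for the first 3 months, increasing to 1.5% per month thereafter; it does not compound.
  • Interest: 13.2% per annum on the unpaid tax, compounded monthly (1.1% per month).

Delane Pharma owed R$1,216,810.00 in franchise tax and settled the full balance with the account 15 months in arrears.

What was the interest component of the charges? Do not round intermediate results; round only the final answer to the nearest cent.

R$216,995.04

Interest: R$1,216,810.00 × ((1 + 0.011)^15 − 1) = R$1,216,810.00 × 0.1783311… = R$216,995.0446…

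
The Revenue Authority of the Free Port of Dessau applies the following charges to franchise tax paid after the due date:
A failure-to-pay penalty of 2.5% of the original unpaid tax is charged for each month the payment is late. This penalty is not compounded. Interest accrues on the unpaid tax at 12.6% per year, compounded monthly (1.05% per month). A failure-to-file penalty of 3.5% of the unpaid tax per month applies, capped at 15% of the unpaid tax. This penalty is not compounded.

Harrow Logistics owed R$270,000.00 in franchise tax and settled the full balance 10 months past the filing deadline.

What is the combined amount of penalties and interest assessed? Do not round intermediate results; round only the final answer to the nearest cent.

R$137,727.74

Failure-to-file: 10 × 3.5% × R$270,000.00 = R$94,500.00, capped at 15% × R$270,000.00 = R$40,500.00
Failure-to-pay penalty = 2.5% × R$270,000.00 × 10 mo = R$67,500.00
Interest: R$270,000.00 × ((1 + 0.0105)^10 − 1) = R$270,000.00 × 0.1101028… = R$29,727.7425…
Penalties + interest = R$108,000.0000 + R$29,727.7425… = R$137,727.74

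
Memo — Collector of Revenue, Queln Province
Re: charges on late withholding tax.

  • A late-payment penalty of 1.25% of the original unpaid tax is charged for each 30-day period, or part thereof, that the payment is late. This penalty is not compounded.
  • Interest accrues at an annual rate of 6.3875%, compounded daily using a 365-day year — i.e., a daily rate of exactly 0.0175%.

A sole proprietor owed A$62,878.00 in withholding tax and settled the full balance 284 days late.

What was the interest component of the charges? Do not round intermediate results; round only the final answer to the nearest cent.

A$3,203.71

Interest: A$62,878.00 × ((1 + 0.000175)^284 − 1) = A$62,878.00 × 0.05095119… = A$3,203.7091…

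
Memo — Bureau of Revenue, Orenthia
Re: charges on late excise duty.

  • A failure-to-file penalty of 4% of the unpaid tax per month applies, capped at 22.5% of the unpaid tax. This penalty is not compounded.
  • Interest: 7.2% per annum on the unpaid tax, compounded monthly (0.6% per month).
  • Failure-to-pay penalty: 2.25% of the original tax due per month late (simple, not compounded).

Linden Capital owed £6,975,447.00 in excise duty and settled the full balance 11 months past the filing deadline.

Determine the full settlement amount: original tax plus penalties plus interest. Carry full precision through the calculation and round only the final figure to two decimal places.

£10,745,788.21

Failure-to-file: 11 × 4% × £6,975,447.00 = £3,069,196.68, capped at 22.5% × £6,975,447.00 = £1,569,475.58…
Failure-to-pay penalty: 11 × 2.25% × £6,975,447.00 = £1,726,423.13…
Interest: £6,975,447.00 × ((1 + 0.006)^11 − 1) = £6,975,447.00 × 0.0680161… = £474,442.5005…
Total = £6,975,447.00 + £3,295,898.7075 + £474,442.5005… = £10,745,788.21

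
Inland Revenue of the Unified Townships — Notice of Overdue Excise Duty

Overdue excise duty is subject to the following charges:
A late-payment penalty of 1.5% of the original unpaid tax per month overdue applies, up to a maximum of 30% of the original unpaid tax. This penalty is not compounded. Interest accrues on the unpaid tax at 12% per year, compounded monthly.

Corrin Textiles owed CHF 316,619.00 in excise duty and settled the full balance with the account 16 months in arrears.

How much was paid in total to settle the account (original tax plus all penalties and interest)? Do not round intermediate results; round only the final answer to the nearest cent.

CHF 447,249.24

Penalty: 16 × 1.5% × CHF 316,619.00 = CHF 75,988.56 (below the 30% cap of CHF 94,985.70)
Interest (12%/yr ÷ 12 = 1%/month): CHF 316,619.00 × ((1 + 0.01)^16 − 1) = CHF 54,641.6780…
Total = CHF 316,619.00 + CHF 75,988.5600 + CHF 54,641.6780… = CHF 447,249.24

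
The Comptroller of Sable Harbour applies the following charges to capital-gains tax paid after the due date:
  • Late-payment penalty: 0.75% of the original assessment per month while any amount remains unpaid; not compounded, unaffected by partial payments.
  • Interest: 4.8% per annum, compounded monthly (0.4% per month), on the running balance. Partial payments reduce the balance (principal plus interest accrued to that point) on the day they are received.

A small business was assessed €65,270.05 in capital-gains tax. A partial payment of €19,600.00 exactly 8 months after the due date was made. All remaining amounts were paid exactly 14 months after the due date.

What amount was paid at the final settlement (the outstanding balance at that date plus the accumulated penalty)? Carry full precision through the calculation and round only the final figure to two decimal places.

€55,799.97

Balance at month 8: €65,270.0500 × (1 + 0.004)^8 = €67,388.1677…
After €19,600.00 payment: €67,388.1677… − €19,600.00 = €47,788.1677…
Balance at month 14: €47,788.1677… × (1 + 0.004)^6 = €48,946.6142…
Penalty: 14 × 0.75% × €65,270.05 = €6,853.36…
Final settlement = outstanding balance + penalty = €48,946.6142… + €6,853.36… = €55,799.97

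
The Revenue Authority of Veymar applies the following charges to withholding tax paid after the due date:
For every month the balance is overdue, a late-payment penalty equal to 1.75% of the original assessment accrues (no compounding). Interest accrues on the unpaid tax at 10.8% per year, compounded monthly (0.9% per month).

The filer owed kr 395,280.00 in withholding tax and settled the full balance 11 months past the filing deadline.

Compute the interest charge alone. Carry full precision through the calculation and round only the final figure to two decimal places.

kr 40,942.11

Interest: kr 395,280.00 × ((1 + 0.009)^11 − 1) = kr 395,280.00 × 0.1035775… = kr 40,942.1054…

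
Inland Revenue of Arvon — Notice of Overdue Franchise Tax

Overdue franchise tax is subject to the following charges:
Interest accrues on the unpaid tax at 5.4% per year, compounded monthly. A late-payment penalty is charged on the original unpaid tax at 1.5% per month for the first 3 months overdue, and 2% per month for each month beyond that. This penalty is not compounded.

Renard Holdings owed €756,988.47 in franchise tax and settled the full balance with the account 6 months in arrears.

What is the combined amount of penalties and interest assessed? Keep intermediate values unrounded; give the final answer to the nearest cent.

€100,153.80

Penalty, months 1–3: 3 × 1.5% × €756,988.47 = €34,064.48…
Penalty, months 4–6: 3 × 2% × €756,988.47 = €45,419.31…
Interest (5.4%/yr ÷ 12 = 0.45%/month): €756,988.47 × ((1 + 0.0045)^6 − 1) = €20,670.0082…
Penalties + interest = €79,483.7894… + €20,670.0082… = €100,153.80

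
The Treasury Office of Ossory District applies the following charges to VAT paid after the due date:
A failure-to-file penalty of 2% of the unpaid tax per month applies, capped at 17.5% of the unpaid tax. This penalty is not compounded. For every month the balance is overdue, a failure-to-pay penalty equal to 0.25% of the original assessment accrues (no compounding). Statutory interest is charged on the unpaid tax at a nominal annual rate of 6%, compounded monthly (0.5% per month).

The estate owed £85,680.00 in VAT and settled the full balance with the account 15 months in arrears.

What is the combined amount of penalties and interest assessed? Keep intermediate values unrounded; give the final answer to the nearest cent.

£24,862.86

Failure-to-file: 15 × 2% × £85,680.00 = £25,704.00, capped at 17.5% × £85,680.00 = £14,994.00
Failure-to-pay penalty = 0.25% × £85,680.00 × 15 mo = £3,213.00
Interest: £85,680.00 × ((1 + 0.005)^15 − 1) = £85,680.00 × 0.0776827… = £6,655.8570…
Penalties + interest = £18,207.0000 + £6,655.8570… = £24,862.86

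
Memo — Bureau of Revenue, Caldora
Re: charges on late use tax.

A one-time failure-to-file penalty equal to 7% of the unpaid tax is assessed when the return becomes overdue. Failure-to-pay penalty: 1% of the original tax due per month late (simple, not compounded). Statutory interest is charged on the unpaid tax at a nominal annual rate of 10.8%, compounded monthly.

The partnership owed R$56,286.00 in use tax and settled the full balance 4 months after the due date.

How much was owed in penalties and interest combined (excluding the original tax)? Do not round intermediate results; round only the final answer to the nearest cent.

Failure-to-file penalty: 7% × R$56,286.00 = R$3,940.02
Failure-to-pay penalty = 1% × R$56,286.00 × 4 mo = R$2,251.44
Interest (10.8%/yr ÷ 12 = 0.9%/month): R$56,286.00 × ((1 + 0.009)^4 − 1) = R$2,053.8155…
Penalties + interest = R$6,191.4600 + R$2,053.8155… = R$8,245.28

R$8,245.28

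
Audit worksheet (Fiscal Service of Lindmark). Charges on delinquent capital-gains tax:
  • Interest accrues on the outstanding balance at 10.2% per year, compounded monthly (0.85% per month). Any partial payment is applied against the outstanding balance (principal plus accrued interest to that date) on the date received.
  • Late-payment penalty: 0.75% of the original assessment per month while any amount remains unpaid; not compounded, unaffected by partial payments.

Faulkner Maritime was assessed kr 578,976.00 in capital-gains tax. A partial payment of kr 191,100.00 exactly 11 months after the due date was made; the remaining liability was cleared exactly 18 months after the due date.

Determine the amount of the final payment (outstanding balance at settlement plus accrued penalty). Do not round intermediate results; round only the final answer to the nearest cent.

kr 549,656.31

Balance at month 11: kr 578,976.0000 × (1 + 0.0085)^11 = kr 635,470.6392…
After kr 191,100.00 payment: kr 635,470.6392… − kr 191,100.00 = kr 444,370.6392…
Balance at month 18: kr 444,370.6392… × (1 + 0.0085)^7 = kr 471,494.5467…
Penalty: 18 × 0.75% × kr 578,976.00 = kr 78,161.76
Final settlement = outstanding balance + penalty = kr 471,494.5467… + kr 78,161.76 = kr 549,656.31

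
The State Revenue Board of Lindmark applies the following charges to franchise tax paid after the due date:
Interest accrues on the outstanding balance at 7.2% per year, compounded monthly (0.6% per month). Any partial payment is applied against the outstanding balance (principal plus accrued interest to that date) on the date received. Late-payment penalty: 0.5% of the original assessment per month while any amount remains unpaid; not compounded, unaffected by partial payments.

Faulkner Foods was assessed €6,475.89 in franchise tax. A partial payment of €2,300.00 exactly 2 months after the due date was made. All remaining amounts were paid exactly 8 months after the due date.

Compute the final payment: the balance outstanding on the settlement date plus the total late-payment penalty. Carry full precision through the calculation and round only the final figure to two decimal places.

€4,668.32

Balance at month 2: €6,475.8900 × (1 + 0.006)^2 = €6,553.8338…
After €2,300.00 payment: €6,553.8338… − €2,300.00 = €4,253.8338…
Balance at month 8: €4,253.8338… × (1 + 0.006)^6 = €4,409.2874…
Penalty: 8 × 0.5% × €6,475.89 = €259.04…
Final settlement = outstanding balance + penalty = €4,409.2874… + €259.04… = €4,668.32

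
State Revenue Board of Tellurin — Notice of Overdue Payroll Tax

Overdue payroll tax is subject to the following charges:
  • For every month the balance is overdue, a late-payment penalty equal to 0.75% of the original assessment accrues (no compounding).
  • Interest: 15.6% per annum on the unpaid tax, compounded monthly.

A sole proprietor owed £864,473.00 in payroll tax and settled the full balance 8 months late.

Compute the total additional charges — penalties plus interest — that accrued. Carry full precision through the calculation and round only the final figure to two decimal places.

Late-payment penalty = 0.75% × £864,473.00 × 8 mo = £51,868.38
Interest (15.6%/yr ÷ 12 = 1.3%/month): £864,473.00 × ((1 + 0.013)^8 − 1) = £94,103.9825…
Penalties + interest = £51,868.3800 + £94,103.9825… = £145,972.36

£145,972.36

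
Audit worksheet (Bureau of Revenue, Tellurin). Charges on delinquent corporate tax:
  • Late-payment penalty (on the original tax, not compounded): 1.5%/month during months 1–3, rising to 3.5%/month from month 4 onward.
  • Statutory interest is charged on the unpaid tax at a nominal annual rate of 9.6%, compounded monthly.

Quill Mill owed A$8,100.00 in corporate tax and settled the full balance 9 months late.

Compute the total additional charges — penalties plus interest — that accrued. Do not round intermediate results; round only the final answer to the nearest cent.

A$2,667.71

Penalty, months 1–3: 3 × 1.5% × A$8,100.00 = A$364.50
Penalty, months 4–9: 6 × 3.5% × A$8,100.00 = A$1,701.00
Interest (9.6%/yr ÷ 12 = 0.8%/month): A$8,100.00 × ((1 + 0.008)^9 − 1) = A$602.2150…
Penalties + interest = A$2,065.5000 + A$602.2150… = A$2,667.71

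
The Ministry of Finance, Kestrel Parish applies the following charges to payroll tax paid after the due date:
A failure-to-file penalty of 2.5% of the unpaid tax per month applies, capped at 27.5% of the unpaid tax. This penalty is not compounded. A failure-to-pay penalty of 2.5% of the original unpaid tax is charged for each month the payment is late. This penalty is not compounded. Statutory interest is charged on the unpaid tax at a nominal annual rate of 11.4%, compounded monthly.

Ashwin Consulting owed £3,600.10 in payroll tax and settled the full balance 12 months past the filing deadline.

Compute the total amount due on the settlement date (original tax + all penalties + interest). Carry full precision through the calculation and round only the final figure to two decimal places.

£6,102.71

Failure-to-file: 12 × 2.5% × £3,600.10 = £1,080.03, capped at 27.5% × £3,600.10 = £990.03…
Failure-to-pay penalty: 12 × 2.5% × £3,600.10 = £1,080.03
Interest (11.4%/yr ÷ 12 = 0.95%/month): £3,600.10 × ((1 + 0.0095)^12 − 1) = £432.5492…
Total = £3,600.10 + £2,070.0575 + £432.5492… = £6,102.71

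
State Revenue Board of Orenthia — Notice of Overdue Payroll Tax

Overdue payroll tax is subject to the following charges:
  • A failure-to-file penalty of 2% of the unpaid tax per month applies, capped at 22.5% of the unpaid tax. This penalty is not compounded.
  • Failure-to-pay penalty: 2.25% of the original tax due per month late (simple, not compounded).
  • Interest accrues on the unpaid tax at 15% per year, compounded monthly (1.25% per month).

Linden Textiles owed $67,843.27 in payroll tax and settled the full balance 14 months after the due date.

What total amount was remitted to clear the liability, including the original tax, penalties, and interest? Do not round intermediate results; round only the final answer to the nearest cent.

$117,365.79

Failure-to-file: 14 × 2% × $67,843.27 = $18,996.12…, capped at 22.5% × $67,843.27 = $15,264.74…
Failure-to-pay penalty: 14 × 2.25% × $67,843.27 = $21,370.63…
Interest: $67,843.27 × ((1 + 0.0125)^14 − 1) = $67,843.27 × 0.1899547… = $12,887.1513…
Total = $67,843.27 + $36,635.3658 + $12,887.1513… = $117,365.79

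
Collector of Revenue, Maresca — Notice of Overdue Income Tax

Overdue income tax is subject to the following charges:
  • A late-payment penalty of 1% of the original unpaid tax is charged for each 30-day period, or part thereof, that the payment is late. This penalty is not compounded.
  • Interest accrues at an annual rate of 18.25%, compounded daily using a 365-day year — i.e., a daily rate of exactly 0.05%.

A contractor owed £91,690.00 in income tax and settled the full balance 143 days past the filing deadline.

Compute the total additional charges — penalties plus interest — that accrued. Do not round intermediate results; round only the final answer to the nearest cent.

£11,378.63

Penalty periods: ⌈143/30⌉ = 5; penalty = 5 × 1% × £91,690.00 = £4,584.50
Interest: £91,690.00 × ((1 + 0.0005)^143 − 1) = £91,690.00 × 0.07409896… = £6,794.1334…
Penalties + interest = £4,584.5000 + £6,794.1334… = £11,378.63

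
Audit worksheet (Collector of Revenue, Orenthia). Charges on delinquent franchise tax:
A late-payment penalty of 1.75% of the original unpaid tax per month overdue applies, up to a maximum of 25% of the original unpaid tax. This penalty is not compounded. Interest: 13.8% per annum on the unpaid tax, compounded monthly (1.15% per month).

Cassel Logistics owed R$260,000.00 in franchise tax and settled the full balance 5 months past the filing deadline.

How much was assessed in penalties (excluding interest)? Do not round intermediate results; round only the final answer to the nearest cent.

R$22,750.00

Penalty: 5 × 1.75% × R$260,000.00 = R$22,750.00 (below the 25% cap of R$65,000.00)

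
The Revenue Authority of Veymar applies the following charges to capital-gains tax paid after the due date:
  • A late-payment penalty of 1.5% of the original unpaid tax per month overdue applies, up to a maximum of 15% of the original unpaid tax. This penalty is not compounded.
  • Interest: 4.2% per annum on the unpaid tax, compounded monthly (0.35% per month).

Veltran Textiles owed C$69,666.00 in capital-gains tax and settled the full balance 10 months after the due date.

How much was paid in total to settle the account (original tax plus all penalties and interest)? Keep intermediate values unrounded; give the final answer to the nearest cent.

Penalty (uncapped): 10 × 1.5% × C$69,666.00 = C$10,449.90; cap = 15% × C$69,666.00 = C$10,449.90 → penalty = C$10,449.90
Interest: C$69,666.00 × ((1 + 0.0035)^10 − 1) = C$69,666.00 × 0.0355564… = C$2,477.0740…
Total = C$69,666.00 + C$10,449.9000 + C$2,477.0740… = C$82,592.97

C$82,592.97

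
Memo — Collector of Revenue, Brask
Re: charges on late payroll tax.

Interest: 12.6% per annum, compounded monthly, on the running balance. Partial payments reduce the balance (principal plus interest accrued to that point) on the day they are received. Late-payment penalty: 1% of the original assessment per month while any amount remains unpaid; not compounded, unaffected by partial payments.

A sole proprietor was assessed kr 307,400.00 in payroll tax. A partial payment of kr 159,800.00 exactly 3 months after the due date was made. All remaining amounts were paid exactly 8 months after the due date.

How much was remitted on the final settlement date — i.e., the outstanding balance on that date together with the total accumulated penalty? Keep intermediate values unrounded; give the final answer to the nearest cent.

Monthly rate = 12.6% ÷ 12 = 1.05%
Balance at month 3: kr 307,400.0000 × (1 + 0.0105)^3 = kr 317,185.1284…
After kr 159,800.00 payment: kr 317,185.1284… − kr 159,800.00 = kr 157,385.1284…
Balance at month 8: kr 157,385.1284… × (1 + 0.0105)^5 = kr 165,823.1963…
Penalty: 8 × 1% × kr 307,400.00 = kr 24,592.00
Final settlement = outstanding balance + penalty = kr 165,823.1963… + kr 24,592.00 = kr 190,415.20

kr 190,415.20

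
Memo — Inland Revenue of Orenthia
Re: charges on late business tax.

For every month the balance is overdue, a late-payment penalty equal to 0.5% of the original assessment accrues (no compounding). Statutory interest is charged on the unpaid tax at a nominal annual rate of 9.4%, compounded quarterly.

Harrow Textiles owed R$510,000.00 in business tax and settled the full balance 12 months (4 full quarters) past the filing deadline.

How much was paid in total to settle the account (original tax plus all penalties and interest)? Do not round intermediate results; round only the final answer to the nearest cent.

R$590,256.52

Late-payment penalty = 0.5% × R$510,000.00 × 12 mo = R$30,600.00
Interest (9.4%/yr ÷ 4 = 2.35%/quarter): R$510,000.00 × ((1 + 0.0235)^4 − 1) = R$49,656.5154…
Total = R$510,000.00 + R$30,600.0000 + R$49,656.5154… = R$590,256.52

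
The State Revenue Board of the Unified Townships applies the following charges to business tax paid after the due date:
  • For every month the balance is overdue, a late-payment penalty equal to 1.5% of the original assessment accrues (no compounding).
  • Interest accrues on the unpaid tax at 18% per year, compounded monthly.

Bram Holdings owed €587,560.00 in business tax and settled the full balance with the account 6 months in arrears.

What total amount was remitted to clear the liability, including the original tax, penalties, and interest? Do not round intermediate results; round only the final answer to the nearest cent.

€695,343.92

Late-payment penalty: 6 × 1.5% × €587,560.00 = €52,880.40
Interest (18%/yr ÷ 12 = 1.5%/month): €587,560.00 × ((1 + 0.015)^6 − 1) = €54,903.5242…
Total = €587,560.00 + €52,880.4000 + €54,903.5242… = €695,343.92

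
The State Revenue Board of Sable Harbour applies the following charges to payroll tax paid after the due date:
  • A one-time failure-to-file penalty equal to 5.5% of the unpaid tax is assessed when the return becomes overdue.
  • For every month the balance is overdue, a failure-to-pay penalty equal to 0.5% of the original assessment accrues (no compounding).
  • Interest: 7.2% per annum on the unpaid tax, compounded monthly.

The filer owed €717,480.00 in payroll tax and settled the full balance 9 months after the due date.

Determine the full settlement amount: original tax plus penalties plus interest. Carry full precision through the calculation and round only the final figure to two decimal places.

€828,914.91

Failure-to-file penalty: 5.5% × €717,480.00 = €39,461.40
Failure-to-pay penalty = 0.5% × €717,480.00 × 9 mo = €32,286.60
Interest (7.2%/yr ÷ 12 = 0.6%/month): €717,480.00 × ((1 + 0.006)^9 − 1) = €39,686.9099…
Total = €717,480.00 + €71,748.0000 + €39,686.9099… = €828,914.91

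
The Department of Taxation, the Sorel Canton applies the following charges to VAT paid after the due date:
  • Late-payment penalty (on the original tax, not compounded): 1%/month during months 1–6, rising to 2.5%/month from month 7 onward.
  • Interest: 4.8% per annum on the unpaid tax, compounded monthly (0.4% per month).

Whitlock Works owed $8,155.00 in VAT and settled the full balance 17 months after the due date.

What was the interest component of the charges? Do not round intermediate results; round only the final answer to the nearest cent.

Interest: $8,155.00 × ((1 + 0.004)^17 − 1) = $8,155.00 × 0.0702201… = $572.6452…

$572.65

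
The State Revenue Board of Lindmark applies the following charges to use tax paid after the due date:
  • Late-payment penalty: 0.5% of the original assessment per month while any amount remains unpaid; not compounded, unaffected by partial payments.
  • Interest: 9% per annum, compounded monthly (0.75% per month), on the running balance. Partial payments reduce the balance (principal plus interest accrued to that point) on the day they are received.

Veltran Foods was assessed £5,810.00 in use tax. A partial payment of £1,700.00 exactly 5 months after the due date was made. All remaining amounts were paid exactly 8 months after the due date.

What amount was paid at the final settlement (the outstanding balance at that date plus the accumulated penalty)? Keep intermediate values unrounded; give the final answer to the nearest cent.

Balance at month 5: £5,810.0000 × (1 + 0.0075)^5 = £6,031.1677…
After £1,700.00 payment: £6,031.1677… − £1,700.00 = £4,331.1677…
Balance at month 8: £4,331.1677… × (1 + 0.0075)^3 = £4,429.3517…
Penalty: 8 × 0.5% × £5,810.00 = £232.40
Final settlement = outstanding balance + penalty = £4,429.3517… + £232.40 = £4,661.75

£4,661.75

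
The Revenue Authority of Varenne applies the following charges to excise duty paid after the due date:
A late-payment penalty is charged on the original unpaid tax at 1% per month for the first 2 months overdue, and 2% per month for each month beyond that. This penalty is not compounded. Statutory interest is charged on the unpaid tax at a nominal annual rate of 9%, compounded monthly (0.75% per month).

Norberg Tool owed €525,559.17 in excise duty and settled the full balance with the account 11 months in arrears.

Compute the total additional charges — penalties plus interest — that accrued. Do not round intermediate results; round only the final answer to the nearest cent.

Penalty, months 1–2: 2 × 1% × €525,559.17 = €10,511.18…
Penalty, months 3–11: 9 × 2% × €525,559.17 = €94,600.65…
Interest: €525,559.17 × ((1 + 0.0075)^11 − 1) = €525,559.17 × 0.0856644… = €45,021.7186…
Penalties + interest = €105,111.8340 + €45,021.7186… = €150,133.55

€150,133.55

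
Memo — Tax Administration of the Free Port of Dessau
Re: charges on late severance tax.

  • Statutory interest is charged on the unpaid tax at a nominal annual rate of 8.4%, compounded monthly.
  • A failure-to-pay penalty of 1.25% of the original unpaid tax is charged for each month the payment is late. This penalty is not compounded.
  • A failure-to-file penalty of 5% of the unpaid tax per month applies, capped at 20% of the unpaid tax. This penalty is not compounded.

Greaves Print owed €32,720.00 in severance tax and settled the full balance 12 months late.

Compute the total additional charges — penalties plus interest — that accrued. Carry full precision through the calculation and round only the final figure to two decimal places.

Failure-to-file: 12 × 5% × €32,720.00 = €19,632.00, capped at 20% × €32,720.00 = €6,544.00
Failure-to-pay penalty = 1.25% × €32,720.00 × 12 mo = €4,908.00
Interest (8.4%/yr ÷ 12 = 0.7%/month): €32,720.00 × ((1 + 0.007)^12 − 1) = €2,856.8049…
Penalties + interest = €11,452.0000 + €2,856.8049… = €14,308.80

€14,308.80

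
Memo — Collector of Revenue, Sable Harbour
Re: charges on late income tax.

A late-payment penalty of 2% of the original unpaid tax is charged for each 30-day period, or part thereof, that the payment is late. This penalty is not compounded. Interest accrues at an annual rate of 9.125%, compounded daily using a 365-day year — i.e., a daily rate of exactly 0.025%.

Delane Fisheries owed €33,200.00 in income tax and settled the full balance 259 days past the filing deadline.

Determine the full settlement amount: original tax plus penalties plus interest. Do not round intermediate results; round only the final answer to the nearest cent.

€41,396.54

Penalty periods: ⌈259/30⌉ = 9; penalty = 9 × 2% × €33,200.00 = €5,976.00
Interest: €33,200.00 × ((1 + 0.00025)^259 − 1) = €33,200.00 × 0.06688363… = €2,220.5367…
Total = €33,200.00 + €5,976.0000 + €2,220.5367… = €41,396.54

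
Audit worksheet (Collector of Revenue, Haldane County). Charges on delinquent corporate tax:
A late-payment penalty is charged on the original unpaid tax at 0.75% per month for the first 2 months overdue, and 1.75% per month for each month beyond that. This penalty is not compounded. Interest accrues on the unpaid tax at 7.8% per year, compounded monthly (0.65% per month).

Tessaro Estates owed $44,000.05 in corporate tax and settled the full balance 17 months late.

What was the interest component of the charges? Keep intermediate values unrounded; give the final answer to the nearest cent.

$5,123.24

Interest: $44,000.05 × ((1 + 0.0065)^17 − 1) = $44,000.05 × 0.1164371… = $5,123.2367…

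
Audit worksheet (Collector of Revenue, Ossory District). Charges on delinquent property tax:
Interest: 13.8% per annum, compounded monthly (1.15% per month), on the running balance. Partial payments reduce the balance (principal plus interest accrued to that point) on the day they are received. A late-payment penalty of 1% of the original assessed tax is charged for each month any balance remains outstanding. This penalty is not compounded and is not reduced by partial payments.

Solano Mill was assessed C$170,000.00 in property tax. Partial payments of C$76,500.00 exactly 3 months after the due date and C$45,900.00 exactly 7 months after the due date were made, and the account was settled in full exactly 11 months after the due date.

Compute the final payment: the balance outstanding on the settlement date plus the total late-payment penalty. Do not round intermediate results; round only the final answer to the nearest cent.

C$79,609.20

Balance at month 3: C$170,000.0000 × (1 + 0.0115)^3 = C$175,932.7060…
After C$76,500.00 payment: C$175,932.7060… − C$76,500.00 = C$99,432.7060…
Balance at month 7: C$99,432.7060… × (1 + 0.0115)^4 = C$104,086.1170…
After C$45,900.00 payment: C$104,086.1170… − C$45,900.00 = C$58,186.1170…
Balance at month 11: C$58,186.1170… × (1 + 0.0115)^4 = C$60,909.2041…
Penalty: 11 × 1% × C$170,000.00 = C$18,700.00
Final settlement = outstanding balance + penalty = C$60,909.2041… + C$18,700.00 = C$79,609.20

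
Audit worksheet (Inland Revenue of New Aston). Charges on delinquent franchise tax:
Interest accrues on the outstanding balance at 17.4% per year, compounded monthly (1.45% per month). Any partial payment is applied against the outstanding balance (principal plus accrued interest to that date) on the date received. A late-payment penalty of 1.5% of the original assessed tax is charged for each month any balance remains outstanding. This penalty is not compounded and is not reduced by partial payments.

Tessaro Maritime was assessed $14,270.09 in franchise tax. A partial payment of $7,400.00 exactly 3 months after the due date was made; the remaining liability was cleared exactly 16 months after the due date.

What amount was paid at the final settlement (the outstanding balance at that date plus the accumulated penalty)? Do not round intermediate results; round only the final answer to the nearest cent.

Balance at month 3: $14,270.0900 × (1 + 0.0145)^3 = $14,899.8833…
After $7,400.00 payment: $14,899.8833… − $7,400.00 = $7,499.8833…
Balance at month 16: $7,499.8833… × (1 + 0.0145)^13 = $9,043.3882…
Penalty: 16 × 1.5% × $14,270.09 = $3,424.82…
Final settlement = outstanding balance + penalty = $9,043.3882… + $3,424.82… = $12,468.21

$12,468.21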